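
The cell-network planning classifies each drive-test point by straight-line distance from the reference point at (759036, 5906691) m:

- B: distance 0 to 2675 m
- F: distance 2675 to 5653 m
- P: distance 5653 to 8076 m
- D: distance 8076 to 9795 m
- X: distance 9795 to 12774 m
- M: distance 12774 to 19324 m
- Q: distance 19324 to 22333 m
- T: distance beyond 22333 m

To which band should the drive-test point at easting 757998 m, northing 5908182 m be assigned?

B

Distance = √((757998−759036)² + (5908182−5906691)²) = √(1077444.000 + 2223081.000) = 1816.735 m.
0 ≤ 1816.735 < 2675 → B.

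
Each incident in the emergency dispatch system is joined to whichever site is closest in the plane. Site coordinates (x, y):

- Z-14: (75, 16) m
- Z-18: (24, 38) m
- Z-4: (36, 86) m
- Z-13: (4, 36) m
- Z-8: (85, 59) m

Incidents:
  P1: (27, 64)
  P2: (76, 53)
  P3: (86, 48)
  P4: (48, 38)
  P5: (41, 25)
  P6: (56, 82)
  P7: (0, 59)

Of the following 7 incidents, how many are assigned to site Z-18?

2

P1 → Z-4
P2 → Z-8
P3 → Z-8
P4 → Z-18
P5 → Z-18
P6 → Z-4
P7 → Z-13
2 of the 7 go to Z-18.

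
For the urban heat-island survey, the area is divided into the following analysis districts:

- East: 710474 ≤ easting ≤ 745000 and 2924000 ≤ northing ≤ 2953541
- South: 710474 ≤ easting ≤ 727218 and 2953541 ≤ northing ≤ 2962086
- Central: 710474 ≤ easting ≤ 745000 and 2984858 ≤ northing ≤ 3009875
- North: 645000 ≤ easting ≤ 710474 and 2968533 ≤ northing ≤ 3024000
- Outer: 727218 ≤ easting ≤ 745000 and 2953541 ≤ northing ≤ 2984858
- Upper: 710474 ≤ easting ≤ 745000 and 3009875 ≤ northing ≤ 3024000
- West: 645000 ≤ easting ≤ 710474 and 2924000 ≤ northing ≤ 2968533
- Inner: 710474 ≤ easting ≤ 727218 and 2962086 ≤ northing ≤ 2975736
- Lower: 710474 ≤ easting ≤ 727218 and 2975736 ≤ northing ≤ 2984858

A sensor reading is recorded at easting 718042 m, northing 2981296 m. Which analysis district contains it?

Lower

The point has easting = 718042 and northing = 2981296.
Only Lower satisfies 710474 ≤ easting ≤ 727218 and 2975736 ≤ northing ≤ 2984858.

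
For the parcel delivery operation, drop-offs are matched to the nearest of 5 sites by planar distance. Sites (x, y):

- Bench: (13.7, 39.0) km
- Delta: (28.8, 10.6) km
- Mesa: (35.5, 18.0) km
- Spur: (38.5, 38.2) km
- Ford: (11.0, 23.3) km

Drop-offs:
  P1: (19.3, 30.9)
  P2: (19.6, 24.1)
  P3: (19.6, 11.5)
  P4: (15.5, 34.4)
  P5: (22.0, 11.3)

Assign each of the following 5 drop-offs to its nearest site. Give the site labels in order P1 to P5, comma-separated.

P1 → Bench (d²=96.97)
P2 → Ford (d²=74.60)
P3 → Delta (d²=85.45)
P4 → Bench (d²=24.40)
P5 → Delta (d²=46.73)

Bench, Ford, Delta, Bench, Delta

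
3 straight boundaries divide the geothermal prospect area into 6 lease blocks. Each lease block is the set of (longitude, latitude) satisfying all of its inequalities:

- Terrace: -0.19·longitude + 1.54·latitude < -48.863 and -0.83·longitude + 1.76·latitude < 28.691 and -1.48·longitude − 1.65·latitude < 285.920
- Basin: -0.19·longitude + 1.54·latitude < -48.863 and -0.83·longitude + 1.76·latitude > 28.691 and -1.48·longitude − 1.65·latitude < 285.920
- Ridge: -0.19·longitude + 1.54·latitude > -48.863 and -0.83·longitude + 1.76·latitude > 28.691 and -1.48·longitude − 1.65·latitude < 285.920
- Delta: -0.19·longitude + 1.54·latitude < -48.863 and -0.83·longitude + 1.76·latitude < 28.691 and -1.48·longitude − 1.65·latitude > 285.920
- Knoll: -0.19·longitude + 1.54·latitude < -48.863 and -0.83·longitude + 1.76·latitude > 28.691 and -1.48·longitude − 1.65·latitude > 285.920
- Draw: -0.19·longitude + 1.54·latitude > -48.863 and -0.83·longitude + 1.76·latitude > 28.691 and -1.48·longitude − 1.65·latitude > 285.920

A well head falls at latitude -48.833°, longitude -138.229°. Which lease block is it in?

-0.19·-138.229 + 1.54·-48.833 = -48.939, which is < -48.863
-0.83·-138.229 + 1.76·-48.833 = 28.784, which is > 28.691
-1.48·-138.229 − 1.65·-48.833 = 285.153, which is < 285.920
This sign pattern matches Basin.

Basin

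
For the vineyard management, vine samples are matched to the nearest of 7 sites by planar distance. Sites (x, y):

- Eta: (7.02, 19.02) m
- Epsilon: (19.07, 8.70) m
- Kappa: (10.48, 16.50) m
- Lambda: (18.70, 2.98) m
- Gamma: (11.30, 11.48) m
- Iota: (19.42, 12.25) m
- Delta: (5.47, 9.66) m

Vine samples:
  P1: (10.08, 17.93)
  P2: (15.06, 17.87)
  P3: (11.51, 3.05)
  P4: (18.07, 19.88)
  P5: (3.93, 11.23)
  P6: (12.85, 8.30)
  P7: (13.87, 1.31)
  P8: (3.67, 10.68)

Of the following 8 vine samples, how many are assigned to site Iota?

P1 → Kappa
P2 → Kappa
P3 → Lambda
P4 → Iota
P5 → Delta
P6 → Gamma
P7 → Lambda
P8 → Delta
1 of the 8 goes to Iota.

1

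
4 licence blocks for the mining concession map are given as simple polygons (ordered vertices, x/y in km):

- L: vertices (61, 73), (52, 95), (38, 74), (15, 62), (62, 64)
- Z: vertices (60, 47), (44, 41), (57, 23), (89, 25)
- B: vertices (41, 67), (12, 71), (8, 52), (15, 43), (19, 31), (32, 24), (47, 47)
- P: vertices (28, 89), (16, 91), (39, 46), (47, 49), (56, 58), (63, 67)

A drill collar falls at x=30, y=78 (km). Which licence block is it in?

P

Cast a ray rightward from (30, 78). For each polygon, the edges (by vertex number in listed order) whose endpoints lie on opposite sides of y = 78, where each meets that height, and whether that is right or left of the point:
L: 1–2 at x≈59.0 (right), 2–3 at x≈40.7 (right) → 2 crossings.
Z: no edge straddles that height → 0 crossings.
B: no edge straddles that height → 0 crossings.
P: 2–3 at x≈22.6 (left), 6–1 at x≈45.5 (right) → 1 crossing.
Only P has an odd count, so the point is inside P.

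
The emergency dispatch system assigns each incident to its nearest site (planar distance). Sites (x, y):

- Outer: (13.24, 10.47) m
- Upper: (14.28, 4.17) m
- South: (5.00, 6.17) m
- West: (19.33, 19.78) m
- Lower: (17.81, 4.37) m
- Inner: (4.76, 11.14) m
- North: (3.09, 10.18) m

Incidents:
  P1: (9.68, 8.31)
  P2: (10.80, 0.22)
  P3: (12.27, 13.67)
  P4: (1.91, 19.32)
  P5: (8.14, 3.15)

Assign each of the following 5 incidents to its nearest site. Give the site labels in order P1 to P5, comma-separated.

P1 → Outer (d²=17.34)
P2 → Upper (d²=27.71)
P3 → Outer (d²=11.18)
P4 → Inner (d²=75.03)
P5 → South (d²=18.98)

Outer, Upper, Outer, Inner, South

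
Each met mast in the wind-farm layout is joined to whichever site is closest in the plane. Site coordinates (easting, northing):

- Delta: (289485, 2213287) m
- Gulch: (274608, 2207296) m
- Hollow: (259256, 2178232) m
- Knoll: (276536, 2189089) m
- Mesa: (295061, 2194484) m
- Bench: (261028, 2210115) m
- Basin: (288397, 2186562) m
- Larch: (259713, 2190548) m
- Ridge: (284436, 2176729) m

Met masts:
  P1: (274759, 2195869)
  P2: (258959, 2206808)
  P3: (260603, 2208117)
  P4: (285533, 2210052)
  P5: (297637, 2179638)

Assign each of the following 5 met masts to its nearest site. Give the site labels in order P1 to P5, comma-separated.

P1 → Knoll (d²=49126129.00)
P2 → Bench (d²=15217010.00)
P3 → Bench (d²=4172629.00)
P4 → Delta (d²=26083529.00)
P5 → Basin (d²=133319376.00)

Knoll, Bench, Bench, Delta, Basin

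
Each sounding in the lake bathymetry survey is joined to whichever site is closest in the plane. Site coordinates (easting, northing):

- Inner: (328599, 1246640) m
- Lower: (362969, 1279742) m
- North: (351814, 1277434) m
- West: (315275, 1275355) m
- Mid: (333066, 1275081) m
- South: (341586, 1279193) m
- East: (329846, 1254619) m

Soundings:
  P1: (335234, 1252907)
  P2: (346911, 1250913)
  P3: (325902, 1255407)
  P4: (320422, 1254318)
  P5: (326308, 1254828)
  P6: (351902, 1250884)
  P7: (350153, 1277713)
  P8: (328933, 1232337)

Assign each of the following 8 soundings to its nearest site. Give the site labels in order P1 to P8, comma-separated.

P1 → East (d²=31961488.00)
P2 → East (d²=304948661.00)
P3 → East (d²=16176080.00)
P4 → East (d²=88902377.00)
P5 → East (d²=12561125.00)
P6 → East (d²=500417361.00)
P7 → North (d²=2836762.00)
P8 → Inner (d²=204687365.00)

East, East, East, East, East, East, North, Inner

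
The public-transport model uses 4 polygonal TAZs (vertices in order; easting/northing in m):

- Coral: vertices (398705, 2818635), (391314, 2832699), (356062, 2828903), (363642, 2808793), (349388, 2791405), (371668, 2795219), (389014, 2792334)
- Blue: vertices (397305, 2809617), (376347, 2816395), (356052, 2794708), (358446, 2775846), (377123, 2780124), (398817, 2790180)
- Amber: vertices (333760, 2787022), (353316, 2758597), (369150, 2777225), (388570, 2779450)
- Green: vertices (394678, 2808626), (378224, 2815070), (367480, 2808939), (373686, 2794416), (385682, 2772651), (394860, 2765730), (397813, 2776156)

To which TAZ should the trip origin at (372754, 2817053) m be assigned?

Coral

Cast a ray rightward from (372754, 2817053). For each polygon, the edges (by vertex number in listed order) whose endpoints lie on opposite sides of northing = 2817053, where each meets that height, and whether that is right or left of the point:
Coral: 3–4 at easting≈360528.6 (left), 7–1 at easting≈398122.1 (right) → 1 crossing.
Blue: no edge straddles that height → 0 crossings.
Amber: no edge straddles that height → 0 crossings.
Green: no edge straddles that height → 0 crossings.
Only Coral has an odd count, so the point is inside Coral.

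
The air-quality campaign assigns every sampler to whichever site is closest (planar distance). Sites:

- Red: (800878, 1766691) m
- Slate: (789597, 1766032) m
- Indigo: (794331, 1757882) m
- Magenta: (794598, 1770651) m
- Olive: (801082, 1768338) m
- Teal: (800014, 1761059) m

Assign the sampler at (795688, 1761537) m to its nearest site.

Indigo

Squared distances to each site:
Red: 53499816.000; Slate: 57305306.000; Indigo: 15200474.000; Magenta: 84253096.000; Olive: 75348837.000; Teal: 18942760.000.
Minimum at Indigo.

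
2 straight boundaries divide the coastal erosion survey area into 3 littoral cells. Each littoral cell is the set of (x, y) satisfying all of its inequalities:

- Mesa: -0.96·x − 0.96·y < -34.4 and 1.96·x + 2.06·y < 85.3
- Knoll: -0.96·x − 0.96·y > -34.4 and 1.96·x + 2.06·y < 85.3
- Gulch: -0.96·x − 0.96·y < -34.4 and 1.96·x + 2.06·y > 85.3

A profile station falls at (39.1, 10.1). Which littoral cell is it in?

-0.96·39.1 − 0.96·10.1 = -47.232, which is < -34.4
1.96·39.1 + 2.06·10.1 = 97.442, which is > 85.3
This sign pattern matches Gulch.

Gulch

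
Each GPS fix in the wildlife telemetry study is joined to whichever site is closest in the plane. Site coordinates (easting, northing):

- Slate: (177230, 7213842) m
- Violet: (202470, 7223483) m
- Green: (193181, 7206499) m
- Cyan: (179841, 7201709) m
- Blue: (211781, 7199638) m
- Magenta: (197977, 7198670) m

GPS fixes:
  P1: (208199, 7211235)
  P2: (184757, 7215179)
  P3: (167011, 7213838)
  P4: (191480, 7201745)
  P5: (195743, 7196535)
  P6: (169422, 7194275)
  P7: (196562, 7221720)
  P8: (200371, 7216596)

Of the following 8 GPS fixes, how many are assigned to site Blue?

1

P1 → Blue
P2 → Slate
P3 → Slate
P4 → Green
P5 → Magenta
P6 → Cyan
P7 → Violet
P8 → Violet
1 of the 8 goes to Blue.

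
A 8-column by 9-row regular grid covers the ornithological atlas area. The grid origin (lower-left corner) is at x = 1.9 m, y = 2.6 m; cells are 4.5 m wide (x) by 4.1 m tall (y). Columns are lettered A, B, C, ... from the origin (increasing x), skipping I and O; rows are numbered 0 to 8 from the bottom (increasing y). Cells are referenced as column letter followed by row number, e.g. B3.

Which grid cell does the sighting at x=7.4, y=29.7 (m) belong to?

B6

Column index: ⌊(7.4 − 1.9) / 4.5⌋ = ⌊1.222⌋ = 1 → column B
Row offset from origin: ⌊(29.7 − 2.6) / 4.1⌋ = ⌊6.610⌋ = 6 → row 6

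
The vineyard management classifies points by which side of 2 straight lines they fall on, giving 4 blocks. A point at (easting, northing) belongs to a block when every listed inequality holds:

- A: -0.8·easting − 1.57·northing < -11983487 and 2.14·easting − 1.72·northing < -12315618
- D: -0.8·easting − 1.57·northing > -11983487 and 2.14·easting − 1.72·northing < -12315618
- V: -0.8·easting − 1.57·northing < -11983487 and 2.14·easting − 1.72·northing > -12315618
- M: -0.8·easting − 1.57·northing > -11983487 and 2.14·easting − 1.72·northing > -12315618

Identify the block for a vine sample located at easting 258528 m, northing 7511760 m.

A

-0.8·258528 − 1.57·7511760 = -12000285.600, which is < -11983487
2.14·258528 − 1.72·7511760 = -12366977.280, which is < -12315618
This sign pattern matches A.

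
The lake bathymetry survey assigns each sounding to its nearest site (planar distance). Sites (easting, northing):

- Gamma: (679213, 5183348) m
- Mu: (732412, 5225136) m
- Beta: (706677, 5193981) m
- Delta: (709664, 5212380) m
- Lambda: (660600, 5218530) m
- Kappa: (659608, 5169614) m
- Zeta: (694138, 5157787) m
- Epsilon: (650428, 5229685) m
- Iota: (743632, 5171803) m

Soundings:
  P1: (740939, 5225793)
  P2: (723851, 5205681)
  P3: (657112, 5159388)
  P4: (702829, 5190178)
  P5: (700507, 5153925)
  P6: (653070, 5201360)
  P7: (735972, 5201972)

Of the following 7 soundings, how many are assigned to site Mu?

2

P1 → Mu
P2 → Delta
P3 → Kappa
P4 → Beta
P5 → Zeta
P6 → Lambda
P7 → Mu
2 of the 7 go to Mu.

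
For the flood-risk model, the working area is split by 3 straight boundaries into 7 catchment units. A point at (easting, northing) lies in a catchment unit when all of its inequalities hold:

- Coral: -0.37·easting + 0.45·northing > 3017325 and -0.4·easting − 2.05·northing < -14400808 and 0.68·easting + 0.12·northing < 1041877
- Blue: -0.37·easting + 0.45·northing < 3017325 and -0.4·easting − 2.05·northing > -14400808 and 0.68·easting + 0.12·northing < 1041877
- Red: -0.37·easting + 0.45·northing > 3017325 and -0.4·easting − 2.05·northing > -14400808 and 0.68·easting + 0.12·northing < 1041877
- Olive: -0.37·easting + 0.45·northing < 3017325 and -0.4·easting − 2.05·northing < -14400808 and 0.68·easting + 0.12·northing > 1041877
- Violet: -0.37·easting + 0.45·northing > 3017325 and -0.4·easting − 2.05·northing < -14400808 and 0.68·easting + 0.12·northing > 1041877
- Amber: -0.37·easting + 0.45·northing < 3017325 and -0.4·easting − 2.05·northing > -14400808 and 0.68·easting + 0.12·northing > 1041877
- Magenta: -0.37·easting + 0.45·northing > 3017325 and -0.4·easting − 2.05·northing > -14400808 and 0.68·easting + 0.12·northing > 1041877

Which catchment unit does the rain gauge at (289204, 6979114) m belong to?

Coral

-0.37·289204 + 0.45·6979114 = 3033595.820, which is > 3017325
-0.4·289204 − 2.05·6979114 = -14422865.300, which is < -14400808
0.68·289204 + 0.12·6979114 = 1034152.400, which is < 1041877
This sign pattern matches Coral.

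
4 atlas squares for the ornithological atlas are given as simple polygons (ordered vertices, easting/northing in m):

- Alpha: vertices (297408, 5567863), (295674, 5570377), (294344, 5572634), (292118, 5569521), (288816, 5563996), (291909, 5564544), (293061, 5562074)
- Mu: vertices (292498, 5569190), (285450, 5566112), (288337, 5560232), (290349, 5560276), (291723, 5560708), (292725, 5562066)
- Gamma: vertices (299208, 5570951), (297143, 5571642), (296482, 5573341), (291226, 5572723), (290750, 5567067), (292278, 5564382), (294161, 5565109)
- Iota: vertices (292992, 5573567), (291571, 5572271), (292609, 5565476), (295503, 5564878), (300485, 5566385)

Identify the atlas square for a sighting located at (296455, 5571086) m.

Cast a ray rightward from (296455, 5571086). For each polygon, the edges (by vertex number in listed order) whose endpoints lie on opposite sides of northing = 5571086, where each meets that height, and whether that is right or left of the point:
Alpha: 2–3 at easting≈295256.2 (left), 3–4 at easting≈293237.1 (left) → 0 crossings.
Mu: no edge straddles that height → 0 crossings.
Gamma: 1–2 at easting≈298804.6 (right), 4–5 at easting≈291088.2 (left) → 1 crossing.
Iota: 2–3 at easting≈291752.0 (left), 5–1 at easting≈295580.4 (left) → 0 crossings.
Only Gamma has an odd count, so the point is inside Gamma.

Gamma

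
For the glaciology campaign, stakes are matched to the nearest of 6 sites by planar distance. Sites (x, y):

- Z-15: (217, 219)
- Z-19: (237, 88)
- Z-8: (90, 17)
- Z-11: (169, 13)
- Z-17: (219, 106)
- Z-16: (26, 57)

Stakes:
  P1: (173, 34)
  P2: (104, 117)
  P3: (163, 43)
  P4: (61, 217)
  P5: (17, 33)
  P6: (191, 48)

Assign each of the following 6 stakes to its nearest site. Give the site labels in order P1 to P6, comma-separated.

P1 → Z-11 (d²=457.00)
P2 → Z-16 (d²=9684.00)
P3 → Z-11 (d²=936.00)
P4 → Z-15 (d²=24340.00)
P5 → Z-16 (d²=657.00)
P6 → Z-11 (d²=1709.00)

Z-11, Z-16, Z-11, Z-15, Z-16, Z-11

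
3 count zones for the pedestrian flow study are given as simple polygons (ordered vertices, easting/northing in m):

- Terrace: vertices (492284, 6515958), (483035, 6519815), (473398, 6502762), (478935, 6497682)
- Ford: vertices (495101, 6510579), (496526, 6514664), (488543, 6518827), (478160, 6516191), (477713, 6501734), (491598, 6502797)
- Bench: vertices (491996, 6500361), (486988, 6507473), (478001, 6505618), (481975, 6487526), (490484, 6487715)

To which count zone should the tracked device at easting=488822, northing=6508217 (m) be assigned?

Ford

Cast a ray rightward from (488822, 6508217). For each polygon, the edges (by vertex number in listed order) whose endpoints lie on opposite sides of northing = 6508217, where each meets that height, and whether that is right or left of the point:
Terrace: 2–3 at easting≈476480.7 (left), 4–1 at easting≈486629.9 (left) → 0 crossings.
Ford: 4–5 at easting≈477913.4 (left), 6–1 at easting≈494037.8 (right) → 1 crossing.
Bench: no edge straddles that height → 0 crossings.
Only Ford has an odd count, so the point is inside Ford.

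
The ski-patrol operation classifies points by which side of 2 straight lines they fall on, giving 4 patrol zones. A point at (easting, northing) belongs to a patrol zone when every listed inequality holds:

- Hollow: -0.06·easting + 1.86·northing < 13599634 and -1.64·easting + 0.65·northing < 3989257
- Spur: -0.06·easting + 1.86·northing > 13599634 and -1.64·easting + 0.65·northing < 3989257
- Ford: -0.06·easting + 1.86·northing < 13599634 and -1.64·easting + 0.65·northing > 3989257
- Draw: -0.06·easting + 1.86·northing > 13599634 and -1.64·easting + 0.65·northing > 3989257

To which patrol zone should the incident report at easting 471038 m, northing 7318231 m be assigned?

Hollow

-0.06·471038 + 1.86·7318231 = 13583647.380, which is < 13599634
-1.64·471038 + 0.65·7318231 = 3984347.830, which is < 3989257
This sign pattern matches Hollow.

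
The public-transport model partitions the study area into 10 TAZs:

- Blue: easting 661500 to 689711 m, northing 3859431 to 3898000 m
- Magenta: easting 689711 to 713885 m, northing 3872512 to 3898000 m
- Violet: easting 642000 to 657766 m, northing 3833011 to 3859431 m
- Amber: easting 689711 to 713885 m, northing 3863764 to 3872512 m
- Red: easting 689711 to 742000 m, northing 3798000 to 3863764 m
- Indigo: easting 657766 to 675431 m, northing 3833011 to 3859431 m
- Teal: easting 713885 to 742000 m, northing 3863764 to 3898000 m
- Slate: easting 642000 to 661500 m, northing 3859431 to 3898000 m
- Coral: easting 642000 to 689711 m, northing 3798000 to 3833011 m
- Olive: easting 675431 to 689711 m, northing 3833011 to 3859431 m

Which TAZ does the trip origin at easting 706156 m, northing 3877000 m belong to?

The point has easting = 706156 and northing = 3877000.
Only Magenta satisfies 689711 ≤ easting ≤ 713885 and 3872512 ≤ northing ≤ 3898000.

Magenta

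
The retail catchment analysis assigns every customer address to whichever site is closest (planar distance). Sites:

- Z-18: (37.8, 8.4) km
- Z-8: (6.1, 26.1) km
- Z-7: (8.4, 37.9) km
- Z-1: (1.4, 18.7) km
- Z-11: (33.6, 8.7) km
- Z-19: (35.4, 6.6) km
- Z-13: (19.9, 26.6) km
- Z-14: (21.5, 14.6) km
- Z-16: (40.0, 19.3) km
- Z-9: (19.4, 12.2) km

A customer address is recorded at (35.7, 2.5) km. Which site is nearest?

Squared distances to each site:
Z-18: 39.220; Z-8: 1433.120; Z-7: 1998.450; Z-1: 1438.930; Z-11: 42.850; Z-19: 16.900; Z-13: 830.450; Z-14: 348.050; Z-16: 300.730; Z-9: 359.780.
Minimum at Z-19.

Z-19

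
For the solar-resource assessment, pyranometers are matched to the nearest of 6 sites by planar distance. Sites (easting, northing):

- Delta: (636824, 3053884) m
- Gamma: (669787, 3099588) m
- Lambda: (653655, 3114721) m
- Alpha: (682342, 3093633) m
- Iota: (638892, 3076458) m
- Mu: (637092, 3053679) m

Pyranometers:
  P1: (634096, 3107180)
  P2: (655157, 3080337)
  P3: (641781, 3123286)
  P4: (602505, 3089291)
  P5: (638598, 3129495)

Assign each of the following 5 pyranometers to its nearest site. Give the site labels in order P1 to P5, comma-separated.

Lambda, Iota, Lambda, Iota, Lambda

P1 → Lambda (d²=439421162.00)
P2 → Iota (d²=279596866.00)
P3 → Lambda (d²=214351101.00)
P4 → Iota (d²=1488699658.00)
P5 → Lambda (d²=444984325.00)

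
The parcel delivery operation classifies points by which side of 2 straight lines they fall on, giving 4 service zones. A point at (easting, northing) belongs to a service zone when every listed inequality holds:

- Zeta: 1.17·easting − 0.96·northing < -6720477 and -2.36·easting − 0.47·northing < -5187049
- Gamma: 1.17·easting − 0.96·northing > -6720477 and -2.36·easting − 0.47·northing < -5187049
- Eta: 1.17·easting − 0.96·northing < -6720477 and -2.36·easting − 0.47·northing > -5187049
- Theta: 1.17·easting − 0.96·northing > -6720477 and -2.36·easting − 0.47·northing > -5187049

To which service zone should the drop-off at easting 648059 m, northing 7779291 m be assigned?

1.17·648059 − 0.96·7779291 = -6709890.330, which is > -6720477
-2.36·648059 − 0.47·7779291 = -5185686.010, which is > -5187049
This sign pattern matches Theta.

Theta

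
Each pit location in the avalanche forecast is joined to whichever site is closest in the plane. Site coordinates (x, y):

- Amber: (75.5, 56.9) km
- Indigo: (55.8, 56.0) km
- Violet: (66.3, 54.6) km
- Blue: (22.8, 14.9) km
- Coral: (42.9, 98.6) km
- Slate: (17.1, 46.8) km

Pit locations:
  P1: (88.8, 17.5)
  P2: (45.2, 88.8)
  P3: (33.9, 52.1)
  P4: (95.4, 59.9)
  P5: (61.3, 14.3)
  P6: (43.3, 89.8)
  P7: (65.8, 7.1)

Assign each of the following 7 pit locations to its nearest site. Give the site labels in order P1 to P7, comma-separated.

Amber, Coral, Slate, Amber, Blue, Coral, Blue

P1 → Amber (d²=1729.25)
P2 → Coral (d²=101.33)
P3 → Slate (d²=310.33)
P4 → Amber (d²=405.01)
P5 → Blue (d²=1482.61)
P6 → Coral (d²=77.60)
P7 → Blue (d²=1909.84)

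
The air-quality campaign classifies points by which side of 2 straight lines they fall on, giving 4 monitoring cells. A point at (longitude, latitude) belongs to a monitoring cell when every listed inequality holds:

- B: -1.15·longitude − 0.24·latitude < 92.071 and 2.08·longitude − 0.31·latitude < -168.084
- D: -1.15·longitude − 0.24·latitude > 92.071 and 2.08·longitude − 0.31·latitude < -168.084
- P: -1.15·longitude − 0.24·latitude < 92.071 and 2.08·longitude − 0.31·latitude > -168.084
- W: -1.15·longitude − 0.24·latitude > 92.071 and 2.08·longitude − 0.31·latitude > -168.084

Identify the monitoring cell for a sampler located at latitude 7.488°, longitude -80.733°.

-1.15·-80.733 − 0.24·7.488 = 91.046, which is < 92.071
2.08·-80.733 − 0.31·7.488 = -170.246, which is < -168.084
This sign pattern matches B.

B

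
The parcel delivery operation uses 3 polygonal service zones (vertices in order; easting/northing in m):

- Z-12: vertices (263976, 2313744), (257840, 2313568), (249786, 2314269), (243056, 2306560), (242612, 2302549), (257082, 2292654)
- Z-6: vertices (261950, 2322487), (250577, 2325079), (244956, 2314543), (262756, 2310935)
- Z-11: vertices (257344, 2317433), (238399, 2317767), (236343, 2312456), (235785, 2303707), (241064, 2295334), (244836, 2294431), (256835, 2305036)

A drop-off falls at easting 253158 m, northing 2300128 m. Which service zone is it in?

Cast a ray rightward from (253158, 2300128). For each polygon, the edges (by vertex number in listed order) whose endpoints lie on opposite sides of northing = 2300128, where each meets that height, and whether that is right or left of the point:
Z-12: 5–6 at easting≈246152.4 (left), 6–1 at easting≈259525.1 (right) → 1 crossing.
Z-6: no edge straddles that height → 0 crossings.
Z-11: 4–5 at easting≈238041.5 (left), 6–7 at easting≈251281.9 (left) → 0 crossings.
Only Z-12 has an odd count, so the point is inside Z-12.

Z-12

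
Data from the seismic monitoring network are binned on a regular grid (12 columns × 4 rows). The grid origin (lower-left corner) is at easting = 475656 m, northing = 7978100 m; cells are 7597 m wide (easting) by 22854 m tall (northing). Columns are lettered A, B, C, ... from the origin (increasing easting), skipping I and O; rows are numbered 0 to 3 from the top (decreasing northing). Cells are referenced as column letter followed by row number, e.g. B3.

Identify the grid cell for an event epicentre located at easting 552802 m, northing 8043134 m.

L1

Column index: ⌊(552802 − 475656) / 7597⌋ = ⌊10.155⌋ = 10 → column L
Row offset from origin: ⌊(8043134 − 7978100) / 22854⌋ = ⌊2.846⌋ = 2 → row 1 (counted from top)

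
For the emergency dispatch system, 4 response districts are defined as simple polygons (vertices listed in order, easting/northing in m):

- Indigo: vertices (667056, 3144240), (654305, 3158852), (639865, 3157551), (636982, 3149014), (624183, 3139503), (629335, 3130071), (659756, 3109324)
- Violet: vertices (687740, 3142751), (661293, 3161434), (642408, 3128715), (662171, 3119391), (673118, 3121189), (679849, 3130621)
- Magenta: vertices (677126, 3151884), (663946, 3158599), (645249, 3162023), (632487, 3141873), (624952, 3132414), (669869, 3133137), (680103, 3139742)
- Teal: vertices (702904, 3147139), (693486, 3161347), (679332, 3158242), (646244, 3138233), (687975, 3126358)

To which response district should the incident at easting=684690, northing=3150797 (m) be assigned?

Cast a ray rightward from (684690, 3150797). For each polygon, the edges (by vertex number in listed order) whose endpoints lie on opposite sides of northing = 3150797, where each meets that height, and whether that is right or left of the point:
Indigo: 1–2 at easting≈661334.1 (left), 3–4 at easting≈637584.1 (left) → 0 crossings.
Violet: 1–2 at easting≈676350.4 (left), 2–3 at easting≈655153.5 (left) → 0 crossings.
Magenta: 3–4 at easting≈638139.0 (left), 7–1 at easting≈677392.5 (left) → 0 crossings.
Teal: 1–2 at easting≈700479.2 (right), 3–4 at easting≈667020.5 (left) → 1 crossing.
Only Teal has an odd count, so the point is inside Teal.

Teal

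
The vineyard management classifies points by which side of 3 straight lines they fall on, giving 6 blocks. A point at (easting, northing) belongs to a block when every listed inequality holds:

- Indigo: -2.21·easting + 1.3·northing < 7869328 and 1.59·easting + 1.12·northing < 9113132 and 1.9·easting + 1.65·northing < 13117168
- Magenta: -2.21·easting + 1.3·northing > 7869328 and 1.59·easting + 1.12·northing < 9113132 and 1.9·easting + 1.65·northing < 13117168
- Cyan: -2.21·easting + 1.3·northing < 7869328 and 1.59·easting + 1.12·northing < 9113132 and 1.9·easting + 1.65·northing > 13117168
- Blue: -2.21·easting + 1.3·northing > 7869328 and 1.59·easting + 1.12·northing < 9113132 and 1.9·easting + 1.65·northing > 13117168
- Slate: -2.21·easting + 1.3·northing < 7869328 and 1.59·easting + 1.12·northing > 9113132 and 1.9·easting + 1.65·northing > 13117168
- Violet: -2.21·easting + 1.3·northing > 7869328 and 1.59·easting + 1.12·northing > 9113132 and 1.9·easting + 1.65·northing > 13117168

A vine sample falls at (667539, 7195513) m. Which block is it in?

Violet

-2.21·667539 + 1.3·7195513 = 7878905.710, which is > 7869328
1.59·667539 + 1.12·7195513 = 9120361.570, which is > 9113132
1.9·667539 + 1.65·7195513 = 13140920.550, which is > 13117168
This sign pattern matches Violet.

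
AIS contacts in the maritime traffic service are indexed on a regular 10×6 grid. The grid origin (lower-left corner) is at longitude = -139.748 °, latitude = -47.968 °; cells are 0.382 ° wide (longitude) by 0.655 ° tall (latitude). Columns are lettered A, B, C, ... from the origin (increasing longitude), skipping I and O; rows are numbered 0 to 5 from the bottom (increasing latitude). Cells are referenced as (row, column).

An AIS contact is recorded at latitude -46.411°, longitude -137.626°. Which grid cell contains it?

(2, F)

Column index: ⌊(-137.626 − -139.748) / 0.382⌋ = ⌊5.555⌋ = 5 → column F
Row offset from origin: ⌊(-46.411 − -47.968) / 0.655⌋ = ⌊2.377⌋ = 2 → row 2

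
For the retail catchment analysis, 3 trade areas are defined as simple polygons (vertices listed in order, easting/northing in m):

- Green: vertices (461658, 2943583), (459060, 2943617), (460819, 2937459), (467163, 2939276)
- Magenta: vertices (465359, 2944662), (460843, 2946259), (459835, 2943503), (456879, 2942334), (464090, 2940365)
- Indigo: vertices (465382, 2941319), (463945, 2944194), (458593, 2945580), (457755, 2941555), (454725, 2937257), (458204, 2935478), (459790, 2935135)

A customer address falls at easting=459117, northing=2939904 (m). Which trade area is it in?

Indigo

Cast a ray rightward from (459117, 2939904). For each polygon, the edges (by vertex number in listed order) whose endpoints lie on opposite sides of northing = 2939904, where each meets that height, and whether that is right or left of the point:
Green: 2–3 at easting≈460120.6 (right), 4–1 at easting≈466360.3 (right) → 2 crossings.
Magenta: no edge straddles that height → 0 crossings.
Indigo: 4–5 at easting≈456591.1 (left), 7–1 at easting≈464102.5 (right) → 1 crossing.
Only Indigo has an odd count, so the point is inside Indigo.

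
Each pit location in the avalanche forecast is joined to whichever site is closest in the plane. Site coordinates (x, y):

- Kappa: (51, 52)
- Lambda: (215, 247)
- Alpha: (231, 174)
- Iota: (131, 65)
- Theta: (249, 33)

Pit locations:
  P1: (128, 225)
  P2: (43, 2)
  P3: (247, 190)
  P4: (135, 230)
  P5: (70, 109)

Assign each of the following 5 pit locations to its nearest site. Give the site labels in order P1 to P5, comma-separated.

Lambda, Kappa, Alpha, Lambda, Kappa

P1 → Lambda (d²=8053.00)
P2 → Kappa (d²=2564.00)
P3 → Alpha (d²=512.00)
P4 → Lambda (d²=6689.00)
P5 → Kappa (d²=3610.00)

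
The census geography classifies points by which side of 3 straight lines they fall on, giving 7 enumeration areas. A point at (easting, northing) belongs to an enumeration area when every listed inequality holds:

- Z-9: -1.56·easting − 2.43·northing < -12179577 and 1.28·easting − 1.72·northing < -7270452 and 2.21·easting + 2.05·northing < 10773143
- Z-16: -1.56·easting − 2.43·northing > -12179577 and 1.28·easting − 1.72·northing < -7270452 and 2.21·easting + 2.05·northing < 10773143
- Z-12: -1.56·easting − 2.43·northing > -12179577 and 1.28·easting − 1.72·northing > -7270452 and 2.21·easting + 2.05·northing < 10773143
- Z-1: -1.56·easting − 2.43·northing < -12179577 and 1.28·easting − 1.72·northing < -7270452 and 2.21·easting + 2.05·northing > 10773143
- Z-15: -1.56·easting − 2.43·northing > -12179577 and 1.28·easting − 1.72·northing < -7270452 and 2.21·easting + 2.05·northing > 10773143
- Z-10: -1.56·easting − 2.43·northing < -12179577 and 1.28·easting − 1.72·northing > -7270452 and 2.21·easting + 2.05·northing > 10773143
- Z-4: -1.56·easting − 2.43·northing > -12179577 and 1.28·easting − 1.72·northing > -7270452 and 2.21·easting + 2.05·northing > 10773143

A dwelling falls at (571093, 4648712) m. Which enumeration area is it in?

-1.56·571093 − 2.43·4648712 = -12187275.240, which is < -12179577
1.28·571093 − 1.72·4648712 = -7264785.600, which is > -7270452
2.21·571093 + 2.05·4648712 = 10791975.130, which is > 10773143
This sign pattern matches Z-10.

Z-10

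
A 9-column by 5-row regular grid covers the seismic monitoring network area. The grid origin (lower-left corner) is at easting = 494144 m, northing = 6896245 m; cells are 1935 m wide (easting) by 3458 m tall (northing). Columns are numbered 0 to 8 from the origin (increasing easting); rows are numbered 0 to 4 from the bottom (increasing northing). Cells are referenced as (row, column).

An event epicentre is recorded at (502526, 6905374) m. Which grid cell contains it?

Column index: ⌊(502526 − 494144) / 1935⌋ = ⌊4.332⌋ = 4
Row offset from origin: ⌊(6905374 − 6896245) / 3458⌋ = ⌊2.640⌋ = 2 → row 2

(2, 4)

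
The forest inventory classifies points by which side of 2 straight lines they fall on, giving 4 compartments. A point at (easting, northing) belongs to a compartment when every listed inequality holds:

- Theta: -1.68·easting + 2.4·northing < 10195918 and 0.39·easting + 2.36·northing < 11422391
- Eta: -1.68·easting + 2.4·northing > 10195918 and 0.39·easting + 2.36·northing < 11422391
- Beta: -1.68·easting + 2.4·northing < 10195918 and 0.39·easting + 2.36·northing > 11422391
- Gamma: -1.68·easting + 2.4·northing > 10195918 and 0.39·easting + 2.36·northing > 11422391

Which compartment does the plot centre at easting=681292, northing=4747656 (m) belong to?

-1.68·681292 + 2.4·4747656 = 10249803.840, which is > 10195918
0.39·681292 + 2.36·4747656 = 11470172.040, which is > 11422391
This sign pattern matches Gamma.

Gamma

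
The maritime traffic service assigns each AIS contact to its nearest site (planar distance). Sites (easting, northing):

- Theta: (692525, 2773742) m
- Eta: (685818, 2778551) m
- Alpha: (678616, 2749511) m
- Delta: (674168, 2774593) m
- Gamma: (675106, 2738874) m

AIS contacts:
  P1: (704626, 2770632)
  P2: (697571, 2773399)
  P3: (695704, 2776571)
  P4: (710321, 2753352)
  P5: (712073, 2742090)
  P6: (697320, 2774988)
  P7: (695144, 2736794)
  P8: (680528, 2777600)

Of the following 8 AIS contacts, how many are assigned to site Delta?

P1 → Theta
P2 → Theta
P3 → Theta
P4 → Theta
P5 → Alpha
P6 → Theta
P7 → Gamma
P8 → Eta
0 of the 8 go to Delta.

0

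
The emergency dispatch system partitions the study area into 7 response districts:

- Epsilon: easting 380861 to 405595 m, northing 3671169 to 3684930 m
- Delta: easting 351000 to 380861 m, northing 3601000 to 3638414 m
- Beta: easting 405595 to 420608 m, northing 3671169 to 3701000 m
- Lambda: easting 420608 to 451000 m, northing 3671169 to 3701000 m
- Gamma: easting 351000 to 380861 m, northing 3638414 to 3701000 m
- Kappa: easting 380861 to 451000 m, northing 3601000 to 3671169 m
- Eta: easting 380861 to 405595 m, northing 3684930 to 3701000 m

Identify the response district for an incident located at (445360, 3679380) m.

Lambda

The point has easting = 445360 and northing = 3679380.
Only Lambda satisfies 420608 ≤ easting ≤ 451000 and 3671169 ≤ northing ≤ 3701000.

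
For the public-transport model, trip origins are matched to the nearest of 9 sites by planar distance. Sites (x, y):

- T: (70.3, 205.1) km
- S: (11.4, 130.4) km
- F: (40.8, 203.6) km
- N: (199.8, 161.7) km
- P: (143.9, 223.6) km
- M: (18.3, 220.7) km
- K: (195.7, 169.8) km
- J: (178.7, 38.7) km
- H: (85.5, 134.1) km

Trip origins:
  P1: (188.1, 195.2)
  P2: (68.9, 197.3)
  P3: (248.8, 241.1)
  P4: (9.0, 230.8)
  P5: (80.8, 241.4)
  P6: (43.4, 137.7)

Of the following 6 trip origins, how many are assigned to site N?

0

P1 → K
P2 → T
P3 → K
P4 → M
P5 → T
P6 → S
0 of the 6 go to N.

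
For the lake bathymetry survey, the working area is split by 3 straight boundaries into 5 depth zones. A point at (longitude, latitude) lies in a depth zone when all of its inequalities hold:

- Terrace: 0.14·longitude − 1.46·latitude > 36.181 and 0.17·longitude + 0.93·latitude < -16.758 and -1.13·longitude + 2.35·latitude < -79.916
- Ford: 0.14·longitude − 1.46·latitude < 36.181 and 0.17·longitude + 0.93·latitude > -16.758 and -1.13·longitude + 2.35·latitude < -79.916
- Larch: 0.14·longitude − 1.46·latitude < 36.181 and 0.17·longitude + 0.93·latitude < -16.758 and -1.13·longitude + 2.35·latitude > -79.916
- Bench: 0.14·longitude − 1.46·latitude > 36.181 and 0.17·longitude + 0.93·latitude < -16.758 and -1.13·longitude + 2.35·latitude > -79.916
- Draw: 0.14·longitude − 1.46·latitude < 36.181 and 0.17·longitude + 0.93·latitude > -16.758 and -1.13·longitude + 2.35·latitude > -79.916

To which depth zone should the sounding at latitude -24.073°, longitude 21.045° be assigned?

Terrace

0.14·21.045 − 1.46·-24.073 = 38.093, which is > 36.181
0.17·21.045 + 0.93·-24.073 = -18.810, which is < -16.758
-1.13·21.045 + 2.35·-24.073 = -80.352, which is < -79.916
This sign pattern matches Terrace.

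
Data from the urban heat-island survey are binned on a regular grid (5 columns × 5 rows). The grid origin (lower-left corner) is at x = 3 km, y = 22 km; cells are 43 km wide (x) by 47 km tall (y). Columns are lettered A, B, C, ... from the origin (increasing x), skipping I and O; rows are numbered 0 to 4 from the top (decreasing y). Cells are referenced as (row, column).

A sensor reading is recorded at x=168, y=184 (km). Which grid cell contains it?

(1, D)

Column index: ⌊(168 − 3) / 43⌋ = ⌊3.837⌋ = 3 → column D
Row offset from origin: ⌊(184 − 22) / 47⌋ = ⌊3.447⌋ = 3 → row 1 (counted from top)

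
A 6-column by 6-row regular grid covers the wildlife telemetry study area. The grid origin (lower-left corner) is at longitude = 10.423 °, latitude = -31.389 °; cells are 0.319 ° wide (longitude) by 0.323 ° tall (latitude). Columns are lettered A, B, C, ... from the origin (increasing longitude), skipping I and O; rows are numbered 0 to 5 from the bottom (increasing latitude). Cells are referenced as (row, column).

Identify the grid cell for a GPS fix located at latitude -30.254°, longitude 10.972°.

(3, B)

Column index: ⌊(10.972 − 10.423) / 0.319⌋ = ⌊1.721⌋ = 1 → column B
Row offset from origin: ⌊(-30.254 − -31.389) / 0.323⌋ = ⌊3.514⌋ = 3 → row 3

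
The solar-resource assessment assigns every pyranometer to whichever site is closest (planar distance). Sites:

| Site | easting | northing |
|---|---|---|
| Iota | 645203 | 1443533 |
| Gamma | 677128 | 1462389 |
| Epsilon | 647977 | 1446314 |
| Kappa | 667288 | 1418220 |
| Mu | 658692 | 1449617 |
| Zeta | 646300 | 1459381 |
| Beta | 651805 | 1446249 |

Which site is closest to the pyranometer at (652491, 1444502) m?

Squared distances to each site:
Iota: 54053905.000; Gamma: 926926538.000; Epsilon: 23659540.000; Kappa: 909694733.000; Mu: 64615626.000; Zeta: 259713122.000; Beta: 3522605.000.
Minimum at Beta.

Beta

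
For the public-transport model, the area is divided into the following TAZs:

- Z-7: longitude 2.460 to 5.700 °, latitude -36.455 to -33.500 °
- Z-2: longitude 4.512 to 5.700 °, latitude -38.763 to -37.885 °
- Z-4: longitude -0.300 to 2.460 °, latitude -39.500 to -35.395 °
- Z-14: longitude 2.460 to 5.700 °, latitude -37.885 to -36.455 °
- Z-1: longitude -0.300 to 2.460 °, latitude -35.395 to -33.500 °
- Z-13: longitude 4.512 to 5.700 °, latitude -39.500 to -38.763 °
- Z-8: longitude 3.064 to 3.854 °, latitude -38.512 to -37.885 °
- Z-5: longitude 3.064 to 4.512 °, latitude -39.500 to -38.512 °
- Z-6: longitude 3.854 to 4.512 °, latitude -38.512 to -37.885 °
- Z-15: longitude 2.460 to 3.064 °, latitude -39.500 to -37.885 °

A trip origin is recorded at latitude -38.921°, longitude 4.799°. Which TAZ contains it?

Z-13

The point has longitude = 4.799 and latitude = -38.921.
Only Z-13 satisfies 4.512 ≤ longitude ≤ 5.700 and -39.500 ≤ latitude ≤ -38.763.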